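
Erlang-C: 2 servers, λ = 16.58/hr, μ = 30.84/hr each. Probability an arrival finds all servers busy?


a = λ/μ = 0.5376; ρ = a/2 = 0.2688
P₀ = 0.576284 (from M/M/c formula)
C(c,a) = [a^c/(c!(1−ρ))]·P₀ = [0.28903/(2·0.7312)]·0.576284
= 0.19764·0.576284 = 0.113898

Final: 0.113898


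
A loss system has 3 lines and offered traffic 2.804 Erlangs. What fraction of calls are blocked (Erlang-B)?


B(c,a) = (a^c/c!) / Σ_{k=0}^{c} a^k/k!
a^3/3! = 3.674369
Σ terms (k=0..3): 1.00000 + 2.80400 + 3.93121 + 3.67437 = 11.409577
B = 3.674369/11.409577 = 0.322043

Final: 0.322043


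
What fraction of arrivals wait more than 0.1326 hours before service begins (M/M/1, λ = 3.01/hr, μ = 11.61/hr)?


ρ = 3.01/11.61 = 0.2593
P(Wq > t) = ρ·e^{−(μ−λ)t} = 0.2593·e^{−1.1404}
= 0.2593·0.319704 = 0.082886

Final: 0.082886


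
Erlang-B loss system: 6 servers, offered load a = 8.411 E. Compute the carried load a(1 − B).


B(6,8.411) = 0.411498 (Erlang-B)
Carried load = a(1 − B) = 8.411·(1 − 0.411498) = 8.411·0.588502 = 4.9499 E

Final: 4.9499 Erlangs


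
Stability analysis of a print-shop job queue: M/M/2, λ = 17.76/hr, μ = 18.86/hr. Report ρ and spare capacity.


Total capacity cμ = 2·18.86 = 37.72/hr
ρ = λ/(cμ) = 17.76/37.72 = 0.4708
Stable ⇔ ρ < 1: YES
Spare capacity = cμ − λ = 37.72 − 17.76 = 19.96/hr

Final: ρ = 0.4708; stable; margin = 19.96/hr


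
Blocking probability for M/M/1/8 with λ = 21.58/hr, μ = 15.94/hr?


ρ = λ/μ = 21.58/15.94 = 1.3538
P_K = (1−ρ)ρ^K/(1−ρ^(K+1)) = (-0.3538·11.285089)/(1 − 15.278056)
= -3.992967/-14.278056 = 0.279658

Final: 0.279658


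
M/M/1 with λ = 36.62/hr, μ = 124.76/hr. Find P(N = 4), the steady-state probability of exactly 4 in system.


ρ = 36.62/124.76 = 0.2935
P_n = (1−ρ)·ρ^n = (1 − 0.2935)·0.2935^4 = 0.7065·0.007423 = 0.005244

Final: 0.005244


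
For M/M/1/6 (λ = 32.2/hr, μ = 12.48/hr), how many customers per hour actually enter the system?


ρ = 2.5801; P_K = (1−ρ)ρ^6/(1−ρ^7) = 0.613228
λ_eff = λ(1 − P_K) = 32.2·(1 − 0.613228) = 32.2·0.386772 = 12.4541 /hr

Final: 12.4541 /hr


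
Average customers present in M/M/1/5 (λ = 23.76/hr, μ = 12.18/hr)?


ρ = 23.76/12.18 = 1.9507
L = ρ[1 − (K+1)ρ^K + Kρ^(K+1)] / [(1−ρ)(1−ρ^(K+1))]
Numerator: 1.9507·(1 − 6·28.248523 + 5·55.105492) = 208.799927
Denominator: (-0.9507)·(-54.105492) = 51.440197
L = 208.799927/51.440197 = 4.0591

Final: 4.0591


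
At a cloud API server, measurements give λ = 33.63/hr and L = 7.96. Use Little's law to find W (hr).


W = L/λ = 7.96/33.63 = 0.2367 hr

Final: 0.2367 hr


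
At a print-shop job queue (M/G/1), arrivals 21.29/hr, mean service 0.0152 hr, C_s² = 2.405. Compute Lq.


ρ = λ·E[S] = 21.29·0.0152 = 0.3236
Lq = ρ²(1+C_s²)/(2(1−ρ)) = 0.1047·(1+2.405)/(2·0.6764)
= 0.1047·3.4050/1.3528 = 0.26359

Final: 0.26359


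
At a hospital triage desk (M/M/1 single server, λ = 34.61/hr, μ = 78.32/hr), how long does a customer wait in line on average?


ρ = 34.61/78.32 = 0.4419
Wq = ρ/(μ−λ) = 0.4419/(78.32 − 34.61) = 0.4419/43.71 = 0.01011 hr

Final: 0.01011 hr


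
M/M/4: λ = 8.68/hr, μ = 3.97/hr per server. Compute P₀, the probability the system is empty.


a = λ/μ = 8.68/3.97 = 2.1864; ρ = a/c = 0.5466
Σ_{k=0}^{3} a^k/k! (terms k=0..3) = 1.00000 + 2.18640 + 2.39017 + 1.74195 = 7.31852
Tail: a^4/(4!(1−ρ)) = 22.85161/(24·0.4534) = 2.10002
P₀ = 1/(7.31852 + 2.10002) = 1/9.41854 = 0.106174

Final: 0.106174


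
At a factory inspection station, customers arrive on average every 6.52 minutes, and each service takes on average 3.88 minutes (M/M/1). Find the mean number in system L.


λ = 60/6.52 = 9.2025 /hr
μ = 60/3.88 = 15.4639 /hr
ρ = λ/μ = 9.2025/15.4639 = 0.5951
L = ρ/(1−ρ) = 0.5951/0.4049 = 1.4697

Final: 1.4697


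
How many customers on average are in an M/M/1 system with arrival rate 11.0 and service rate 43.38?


ρ = λ/μ = 11.0/43.38 = 0.2536
L = ρ/(1−ρ) = 0.2536/(1 − 0.2536) = 0.2536/0.7464 = 0.3397

Final: 0.3397


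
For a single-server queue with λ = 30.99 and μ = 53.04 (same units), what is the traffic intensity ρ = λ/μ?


ρ = λ/μ = 30.99/53.04 = 0.5843

Final: 0.5843


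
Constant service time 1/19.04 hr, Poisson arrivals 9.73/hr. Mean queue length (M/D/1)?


ρ = 9.73/19.04 = 0.5110
M/D/1: Lq = ρ²/(2(1−ρ)) = 0.2612/(2·0.4890) = 0.26704

Final: 0.26704


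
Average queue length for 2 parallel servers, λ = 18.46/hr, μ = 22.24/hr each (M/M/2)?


a = λ/μ = 0.8300; ρ = a/2 = 0.4150
P₀ = 0.413410
Lq = P₀·a^c·ρ / (c!·(1−ρ)²) = 0.413410·0.68896·0.4150/(2·0.34220)
= 0.17271

Final: 0.17271


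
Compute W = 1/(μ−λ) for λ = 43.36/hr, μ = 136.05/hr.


W = 1/(μ−λ) = 1/(136.05 − 43.36) = 1/92.69 = 0.01079 hr

Final: 0.01079 hr


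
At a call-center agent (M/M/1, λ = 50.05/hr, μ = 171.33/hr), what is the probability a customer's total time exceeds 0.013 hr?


W ~ Exponential(μ−λ) for M/M/1.
μ − λ = 171.33 − 50.05 = 121.2800
P(W > t) = e^{−(μ−λ)t} = e^{−1.5766} = 0.206668

Final: 0.206668


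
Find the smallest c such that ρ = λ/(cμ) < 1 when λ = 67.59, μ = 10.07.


Stability requires cμ > λ ⇔ c > λ/μ.
λ/μ = 67.59/10.07 = 6.7120
Minimum integer c = ⌊6.7120⌋ + 1 = 7
Check: 7·10.07 = 70.49 > 67.59, while 6·10.07 = 60.42 ≤ 67.59

Final: 7 servers


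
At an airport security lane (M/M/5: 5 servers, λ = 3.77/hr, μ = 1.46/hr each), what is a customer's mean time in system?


a = 2.5822; ρ = 0.5164; P₀ = 0.073441
Lq = P₀·a^c·ρ/(c!(1−ρ)²) = 0.15517
Wq = Lq/λ = 0.15517/3.77 = 0.04116 hr
W = Wq + 1/μ = 0.04116 + 0.68493 = 0.72609 hr

Final: 0.72609 hr


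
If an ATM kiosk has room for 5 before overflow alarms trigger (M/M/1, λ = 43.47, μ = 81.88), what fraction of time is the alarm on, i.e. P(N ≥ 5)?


ρ = 43.47/81.88 = 0.5309
P(N ≥ n) = ρ^n = 0.5309^5 = 0.042175

Final: 0.042175


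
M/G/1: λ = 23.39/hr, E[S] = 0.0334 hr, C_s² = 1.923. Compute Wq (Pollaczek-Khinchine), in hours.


ρ = λ·E[S] = 23.39·0.0334 = 0.7812
E[S²] = E[S]²(1+C_s²) = 0.0334²·(1+1.923) = 0.003261
Wq = λ·E[S²]/(2(1−ρ)) = 23.39·0.003261/(2·0.2188) = 0.17431 hr

Final: 0.17431 hr


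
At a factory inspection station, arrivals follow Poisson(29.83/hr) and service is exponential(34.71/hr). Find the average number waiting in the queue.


ρ = 29.83/34.71 = 0.8594
Lq = ρ²/(1−ρ) = 0.7386/0.1406 = 5.2533

Final: 5.2533


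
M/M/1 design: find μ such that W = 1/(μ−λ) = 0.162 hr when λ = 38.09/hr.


W = 1/(μ−λ) ⇒ μ − λ = 1/W = 1/0.162 = 6.1728
μ = λ + 1/W = 38.09 + 6.1728 = 44.2628 per hr

Final: 44.2628 /hr


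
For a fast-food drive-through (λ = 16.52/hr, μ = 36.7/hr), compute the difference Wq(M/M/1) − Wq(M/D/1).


ρ = 16.52/36.7 = 0.4501
Wq(M/M/1) = ρ/(μ−λ) = 0.4501/20.18 = 0.02231 hr
Wq(M/D/1) = ρ/(2(μ−λ)) = 0.01115 hr
Savings = 0.02231 − 0.01115 = 0.01115 hr

Final: 0.01115 hr


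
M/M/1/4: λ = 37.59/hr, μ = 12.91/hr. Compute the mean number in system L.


ρ = 37.59/12.91 = 2.9117
L = ρ[1 − (K+1)ρ^K + Kρ^(K+1)] / [(1−ρ)(1−ρ^(K+1))]
Numerator: 2.9117·(1 − 5·71.876072 + 4·209.281297) = 1393.959571
Denominator: (-1.9117)·(-208.281297) = 398.170596
L = 1393.959571/398.170596 = 3.5009

Final: 3.5009


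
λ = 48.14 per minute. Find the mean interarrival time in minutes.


Mean interarrival time = 1/λ = 1/48.14 minute = 0.02077 minute
In minutes: 0.02077 × 1 = 0.02077 min

Final: 0.02077 min


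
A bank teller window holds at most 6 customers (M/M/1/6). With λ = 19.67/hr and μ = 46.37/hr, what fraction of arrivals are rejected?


ρ = λ/μ = 19.67/46.37 = 0.4242
P_K = (1−ρ)ρ^K/(1−ρ^(K+1)) = (0.5758·0.005826)/(1 − 0.002472)
= 0.003355/0.997528 = 0.003363

Final: 0.003363


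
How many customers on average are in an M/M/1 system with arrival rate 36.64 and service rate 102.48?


ρ = λ/μ = 36.64/102.48 = 0.3575
L = ρ/(1−ρ) = 0.3575/(1 − 0.3575) = 0.3575/0.6425 = 0.5565

Final: 0.5565


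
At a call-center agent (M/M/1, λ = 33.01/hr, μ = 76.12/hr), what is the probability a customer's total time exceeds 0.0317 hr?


W ~ Exponential(μ−λ) for M/M/1.
μ − λ = 76.12 − 33.01 = 43.1100
P(W > t) = e^{−(μ−λ)t} = e^{−1.3666} = 0.254976

Final: 0.254976


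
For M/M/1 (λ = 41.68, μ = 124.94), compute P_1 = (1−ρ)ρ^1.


ρ = 41.68/124.94 = 0.3336
P_n = (1−ρ)·ρ^n = (1 − 0.3336)·0.3336^1 = 0.6664·0.333600 = 0.222311

Final: 0.222311


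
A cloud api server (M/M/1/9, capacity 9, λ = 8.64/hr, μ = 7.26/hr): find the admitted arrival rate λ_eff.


ρ = 1.1901; P_K = (1−ρ)ρ^9/(1−ρ^10) = 0.193716
λ_eff = λ(1 − P_K) = 8.64·(1 − 0.193716) = 8.64·0.806284 = 6.9663 /hr

Final: 6.9663 /hr


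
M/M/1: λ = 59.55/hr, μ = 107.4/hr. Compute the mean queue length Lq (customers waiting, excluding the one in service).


ρ = 59.55/107.4 = 0.5545
Lq = ρ²/(1−ρ) = 0.3074/0.4455 = 0.6900

Final: 0.6900


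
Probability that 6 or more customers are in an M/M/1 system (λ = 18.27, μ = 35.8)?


ρ = 18.27/35.8 = 0.5103
P(N ≥ n) = ρ^n = 0.5103^6 = 0.017666

Final: 0.017666


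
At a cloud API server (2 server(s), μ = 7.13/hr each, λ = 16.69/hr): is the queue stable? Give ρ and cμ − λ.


Total capacity cμ = 2·7.13 = 14.26/hr
ρ = λ/(cμ) = 16.69/14.26 = 1.1704
Stable ⇔ ρ < 1: NO
Spare capacity = cμ − λ = 14.26 − 16.69 = -2.43/hr

Final: ρ = 1.1704; unstable; margin = -2.43/hr


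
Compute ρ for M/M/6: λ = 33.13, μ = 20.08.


ρ = λ/(cμ) = 33.13/(6·20.08) = 33.13/120.48 = 0.2750

Final: 0.2750


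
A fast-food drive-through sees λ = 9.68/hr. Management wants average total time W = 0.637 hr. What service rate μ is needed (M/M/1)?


W = 1/(μ−λ) ⇒ μ − λ = 1/W = 1/0.637 = 1.5699
μ = λ + 1/W = 9.68 + 1.5699 = 11.2499 per hr

Final: 11.2499 /hr


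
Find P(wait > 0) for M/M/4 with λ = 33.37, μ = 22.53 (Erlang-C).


a = λ/μ = 1.4811; ρ = a/4 = 0.3703
P₀ = 0.225327 (from M/M/c formula)
C(c,a) = [a^c/(c!(1−ρ))]·P₀ = [4.81260/(24·0.6297)]·0.225327
= 0.31844·0.225327 = 0.071752

Final: 0.071752


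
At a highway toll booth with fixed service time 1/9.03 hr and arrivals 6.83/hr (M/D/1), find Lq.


ρ = 6.83/9.03 = 0.7564
M/D/1: Lq = ρ²/(2(1−ρ)) = 0.5721/(2·0.2436) = 1.17409

Final: 1.17409


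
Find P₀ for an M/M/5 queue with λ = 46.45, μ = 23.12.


a = λ/μ = 46.45/23.12 = 2.0091; ρ = a/c = 0.4018
Σ_{k=0}^{4} a^k/k! (terms k=0..4) = 1.00000 + 2.00908 + 2.01821 + 1.35158 + 0.67886 = 7.05773
Tail: a^5/(5!(1−ρ)) = 32.73327/(120·0.5982) = 0.45601
P₀ = 1/(7.05773 + 0.45601) = 1/7.51374 = 0.133089

Final: 0.133089


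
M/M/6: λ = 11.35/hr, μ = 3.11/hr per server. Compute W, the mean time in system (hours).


a = 3.6495; ρ = 0.6083; P₀ = 0.024647
Lq = P₀·a^c·ρ/(c!(1−ρ)²) = 0.32056
Wq = Lq/λ = 0.32056/11.35 = 0.02824 hr
W = Wq + 1/μ = 0.02824 + 0.32154 = 0.34979 hr

Final: 0.34979 hr


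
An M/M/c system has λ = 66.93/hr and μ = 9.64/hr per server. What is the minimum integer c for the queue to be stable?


Stability requires cμ > λ ⇔ c > λ/μ.
λ/μ = 66.93/9.64 = 6.9429
Minimum integer c = ⌊6.9429⌋ + 1 = 7
Check: 7·9.64 = 67.48 > 66.93, while 6·9.64 = 57.84 ≤ 66.93

Final: 7 servers


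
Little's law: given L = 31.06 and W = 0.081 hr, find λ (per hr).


λ = L/W = 31.06/0.081 = 383.4568 /hr

Final: 383.4568 /hr


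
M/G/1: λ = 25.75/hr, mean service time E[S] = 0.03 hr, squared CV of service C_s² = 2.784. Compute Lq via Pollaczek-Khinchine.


ρ = λ·E[S] = 25.75·0.03 = 0.7725
Lq = ρ²(1+C_s²)/(2(1−ρ)) = 0.5968·(1+2.784)/(2·0.2275)
= 0.5968·3.7840/0.4550 = 4.96291

Final: 4.96291


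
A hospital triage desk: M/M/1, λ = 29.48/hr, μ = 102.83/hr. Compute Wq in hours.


ρ = 29.48/102.83 = 0.2867
Wq = ρ/(μ−λ) = 0.2867/(102.83 − 29.48) = 0.2867/73.35 = 0.003908 hr

Final: 0.003908 hr


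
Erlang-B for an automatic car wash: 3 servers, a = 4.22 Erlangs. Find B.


B(c,a) = (a^c/c!) / Σ_{k=0}^{c} a^k/k!
a^3/3! = 12.525241
Σ terms (k=0..3): 1.00000 + 4.22000 + 8.90420 + 12.52524 = 26.649441
B = 12.525241/26.649441 = 0.470000

Final: 0.470000


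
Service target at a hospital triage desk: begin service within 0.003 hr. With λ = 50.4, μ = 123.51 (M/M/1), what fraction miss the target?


ρ = 50.4/123.51 = 0.4081
P(Wq > t) = ρ·e^{−(μ−λ)t} = 0.4081·e^{−0.2193}
= 0.4081·0.803057 = 0.327699

Final: 0.327699


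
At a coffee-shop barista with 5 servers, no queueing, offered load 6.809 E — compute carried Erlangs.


B(5,6.809) = 0.413258 (Erlang-B)
Carried load = a(1 − B) = 6.809·(1 − 0.413258) = 6.809·0.586742 = 3.9951 E

Final: 3.9951 Erlangs


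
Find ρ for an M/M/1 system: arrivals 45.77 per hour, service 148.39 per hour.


ρ = λ/μ = 45.77/148.39 = 0.3084

Final: 0.3084


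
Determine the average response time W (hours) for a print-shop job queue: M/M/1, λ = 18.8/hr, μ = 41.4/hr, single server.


W = 1/(μ−λ) = 1/(41.4 − 18.8) = 1/22.60 = 0.04425 hr

Final: 0.04425 hr


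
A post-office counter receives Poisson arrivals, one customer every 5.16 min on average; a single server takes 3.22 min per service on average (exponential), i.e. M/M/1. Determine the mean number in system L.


λ = 60/5.16 = 11.6279 /hr
μ = 60/3.22 = 18.6335 /hr
ρ = λ/μ = 11.6279/18.6335 = 0.6240
L = ρ/(1−ρ) = 0.6240/0.3760 = 1.6598

Final: 1.6598


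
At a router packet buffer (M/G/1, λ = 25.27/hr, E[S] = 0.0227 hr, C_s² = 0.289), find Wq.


ρ = λ·E[S] = 25.27·0.0227 = 0.5736
E[S²] = E[S]²(1+C_s²) = 0.0227²·(1+0.289) = 0.0006642
Wq = λ·E[S²]/(2(1−ρ)) = 25.27·0.0006642/(2·0.4264) = 0.01968 hr

Final: 0.01968 hr


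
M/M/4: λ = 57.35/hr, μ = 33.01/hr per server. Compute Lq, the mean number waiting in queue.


a = λ/μ = 1.7374; ρ = a/4 = 0.4343
P₀ = 0.172663
Lq = P₀·a^c·ρ / (c!·(1−ρ)²) = 0.172663·9.11070·0.4343/(24·0.31997)
= 0.08897

Final: 0.08897


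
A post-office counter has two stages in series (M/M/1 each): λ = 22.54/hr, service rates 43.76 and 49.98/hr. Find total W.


Each node sees arrival rate λ = 22.54/hr (tandem ⇒ throughput preserved).
W₁ = 1/(μ₁−λ) = 1/(43.76−22.54) = 0.04713 hr
W₂ = 1/(μ₂−λ) = 1/(49.98−22.54) = 0.03644 hr
W_total = W₁ + W₂ = 0.04713 + 0.03644 = 0.08357 hr

Final: 0.08357 hr


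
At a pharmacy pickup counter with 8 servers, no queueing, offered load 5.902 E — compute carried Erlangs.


B(8,5.902) = 0.116464 (Erlang-B)
Carried load = a(1 − B) = 5.902·(1 − 0.116464) = 5.902·0.883536 = 5.2146 E

Final: 5.2146 Erlangs


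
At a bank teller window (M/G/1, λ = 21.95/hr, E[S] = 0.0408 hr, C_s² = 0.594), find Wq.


ρ = λ·E[S] = 21.95·0.0408 = 0.8956
E[S²] = E[S]²(1+C_s²) = 0.0408²·(1+0.594) = 0.002653
Wq = λ·E[S²]/(2(1−ρ)) = 21.95·0.002653/(2·0.1044) = 0.27883 hr

Final: 0.27883 hr


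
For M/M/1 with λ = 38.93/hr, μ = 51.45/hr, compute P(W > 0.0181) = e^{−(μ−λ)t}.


W ~ Exponential(μ−λ) for M/M/1.
μ − λ = 51.45 − 38.93 = 12.5200
P(W > t) = e^{−(μ−λ)t} = e^{−0.2266} = 0.797230

Final: 0.797230


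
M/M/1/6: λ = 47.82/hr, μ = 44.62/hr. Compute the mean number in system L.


ρ = 47.82/44.62 = 1.0717
L = ρ[1 − (K+1)ρ^K + Kρ^(K+1)] / [(1−ρ)(1−ρ^(K+1))]
Numerator: 1.0717·(1 − 7·1.515235 + 6·1.623903) = 0.146580
Denominator: (-0.07172)·(-0.623903) = 0.044744
L = 0.146580/0.044744 = 3.2759

Final: 3.2759


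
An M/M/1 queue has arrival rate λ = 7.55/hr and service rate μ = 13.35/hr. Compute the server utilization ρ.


ρ = λ/μ = 7.55/13.35 = 0.5655

Final: 0.5655


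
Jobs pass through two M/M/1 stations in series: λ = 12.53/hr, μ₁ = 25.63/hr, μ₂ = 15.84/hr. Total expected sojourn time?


Each node sees arrival rate λ = 12.53/hr (tandem ⇒ throughput preserved).
W₁ = 1/(μ₁−λ) = 1/(25.63−12.53) = 0.07634 hr
W₂ = 1/(μ₂−λ) = 1/(15.84−12.53) = 0.30211 hr
W_total = W₁ + W₂ = 0.07634 + 0.30211 = 0.37845 hr

Final: 0.37845 hr


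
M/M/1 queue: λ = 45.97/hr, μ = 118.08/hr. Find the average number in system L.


ρ = λ/μ = 45.97/118.08 = 0.3893
L = ρ/(1−ρ) = 0.3893/(1 − 0.3893) = 0.3893/0.6107 = 0.6375

Final: 0.6375


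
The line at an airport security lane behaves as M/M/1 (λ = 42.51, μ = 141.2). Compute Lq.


ρ = 42.51/141.2 = 0.3011
Lq = ρ²/(1−ρ) = 0.09064/0.6989 = 0.1297

Final: 0.1297


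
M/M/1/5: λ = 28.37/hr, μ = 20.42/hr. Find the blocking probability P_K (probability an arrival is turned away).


ρ = λ/μ = 28.37/20.42 = 1.3893
P_K = (1−ρ)ρ^K/(1−ρ^(K+1)) = (-0.3893·5.176283)/(1 − 7.191535)
= -2.015252/-6.191535 = 0.325485

Final: 0.325485


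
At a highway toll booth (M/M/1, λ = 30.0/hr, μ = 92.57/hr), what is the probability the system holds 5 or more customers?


ρ = 30.0/92.57 = 0.3241
P(N ≥ n) = ρ^n = 0.3241^5 = 0.003575

Final: 0.003575


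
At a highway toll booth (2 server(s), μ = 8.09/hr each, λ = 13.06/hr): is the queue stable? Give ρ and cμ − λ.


Total capacity cμ = 2·8.09 = 16.18/hr
ρ = λ/(cμ) = 13.06/16.18 = 0.8072
Stable ⇔ ρ < 1: YES
Spare capacity = cμ − λ = 16.18 − 13.06 = 3.12/hr

Final: ρ = 0.8072; stable; margin = 3.12/hr


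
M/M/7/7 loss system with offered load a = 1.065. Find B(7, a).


B(c,a) = (a^c/c!) / Σ_{k=0}^{c} a^k/k!
a^7/7! = 0.0003083
Σ terms (k=0..7): 1.00000 + 1.06500 + 0.56711 + 0.20132 + 0.05360 + 0.01142 + 0.002027 + 0.0003083 = 2.900793
B = 0.0003083/2.900793 = 0.0001063

Final: 0.0001063


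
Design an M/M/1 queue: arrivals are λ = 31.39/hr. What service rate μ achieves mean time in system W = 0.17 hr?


W = 1/(μ−λ) ⇒ μ − λ = 1/W = 1/0.17 = 5.8824
μ = λ + 1/W = 31.39 + 5.8824 = 37.2724 per hr

Final: 37.2724 /hr


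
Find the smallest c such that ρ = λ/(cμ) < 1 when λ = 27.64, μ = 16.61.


Stability requires cμ > λ ⇔ c > λ/μ.
λ/μ = 27.64/16.61 = 1.6641
Minimum integer c = ⌊1.6641⌋ + 1 = 2
Check: 2·16.61 = 33.22 > 27.64, while 1·16.61 = 16.61 ≤ 27.64

Final: 2 servers


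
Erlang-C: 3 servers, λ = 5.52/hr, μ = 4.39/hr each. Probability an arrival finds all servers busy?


a = λ/μ = 1.2574; ρ = a/3 = 0.4191
P₀ = 0.276369 (from M/M/c formula)
C(c,a) = [a^c/(c!(1−ρ))]·P₀ = [1.98803/(6·0.5809)]·0.276369
= 0.57042·0.276369 = 0.157647

Final: 0.157647


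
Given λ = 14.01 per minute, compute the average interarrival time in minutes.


Mean interarrival time = 1/λ = 1/14.01 minute = 0.07138 minute
In minutes: 0.07138 × 1 = 0.07138 min

Final: 0.07138 min


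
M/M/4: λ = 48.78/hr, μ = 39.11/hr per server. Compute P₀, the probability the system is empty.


a = λ/μ = 48.78/39.11 = 1.2473; ρ = a/c = 0.3118
Σ_{k=0}^{3} a^k/k! (terms k=0..3) = 1.00000 + 1.24725 + 0.77782 + 0.32338 = 3.34845
Tail: a^4/(4!(1−ρ)) = 2.42000/(24·0.6882) = 0.14652
P₀ = 1/(3.34845 + 0.14652) = 1/3.49497 = 0.286126

Final: 0.286126


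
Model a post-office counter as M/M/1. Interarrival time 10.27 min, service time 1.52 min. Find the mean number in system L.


λ = 60/10.27 = 5.8423 /hr
μ = 60/1.52 = 39.4737 /hr
ρ = λ/μ = 5.8423/39.4737 = 0.1480
L = ρ/(1−ρ) = 0.1480/0.8520 = 0.1737

Final: 0.1737


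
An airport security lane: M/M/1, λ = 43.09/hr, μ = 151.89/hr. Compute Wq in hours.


ρ = 43.09/151.89 = 0.2837
Wq = ρ/(μ−λ) = 0.2837/(151.89 − 43.09) = 0.2837/108.80 = 0.002607 hr

Final: 0.002607 hr


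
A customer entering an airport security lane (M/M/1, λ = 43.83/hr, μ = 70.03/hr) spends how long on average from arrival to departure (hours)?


W = 1/(μ−λ) = 1/(70.03 − 43.83) = 1/26.20 = 0.03817 hr

Final: 0.03817 hr


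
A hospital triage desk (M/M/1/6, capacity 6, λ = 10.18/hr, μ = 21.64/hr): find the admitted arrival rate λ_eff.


ρ = 0.4704; P_K = (1−ρ)ρ^6/(1−ρ^7) = 0.005769
λ_eff = λ(1 − P_K) = 10.18·(1 − 0.005769) = 10.18·0.994231 = 10.1213 /hr

Final: 10.1213 /hr


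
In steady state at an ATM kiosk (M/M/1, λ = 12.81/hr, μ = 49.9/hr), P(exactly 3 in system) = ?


ρ = 12.81/49.9 = 0.2567
P_n = (1−ρ)·ρ^n = (1 − 0.2567)·0.2567^3 = 0.7433·0.016918 = 0.012575

Final: 0.012575


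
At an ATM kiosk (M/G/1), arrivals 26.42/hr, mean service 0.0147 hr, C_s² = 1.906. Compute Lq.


ρ = λ·E[S] = 26.42·0.0147 = 0.3884
Lq = ρ²(1+C_s²)/(2(1−ρ)) = 0.1508·(1+1.906)/(2·0.6116)
= 0.1508·2.9060/1.2233 = 0.35833

Final: 0.35833


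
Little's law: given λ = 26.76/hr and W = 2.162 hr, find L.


L = λW = 26.76·2.162 = 57.8551

Final: 57.8551


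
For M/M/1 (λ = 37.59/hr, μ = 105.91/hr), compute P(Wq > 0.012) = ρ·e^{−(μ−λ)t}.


ρ = 37.59/105.91 = 0.3549
P(Wq > t) = ρ·e^{−(μ−λ)t} = 0.3549·e^{−0.8198}
= 0.3549·0.440502 = 0.156345

Final: 0.156345


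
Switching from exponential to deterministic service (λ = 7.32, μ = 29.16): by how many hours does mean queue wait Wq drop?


ρ = 7.32/29.16 = 0.2510
Wq(M/M/1) = ρ/(μ−λ) = 0.2510/21.84 = 0.01149 hr
Wq(M/D/1) = ρ/(2(μ−λ)) = 0.005747 hr
Savings = 0.01149 − 0.005747 = 0.005747 hr

Final: 0.005747 hr


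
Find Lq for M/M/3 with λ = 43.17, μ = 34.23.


a = λ/μ = 1.2612; ρ = a/3 = 0.4204
P₀ = 0.275234
Lq = P₀·a^c·ρ / (c!·(1−ρ)²) = 0.275234·2.00597·0.4204/(6·0.33595)
= 0.11515

Final: 0.11515


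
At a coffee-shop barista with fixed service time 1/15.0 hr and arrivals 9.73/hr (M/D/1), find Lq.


ρ = 9.73/15.0 = 0.6487
M/D/1: Lq = ρ²/(2(1−ρ)) = 0.4208/(2·0.3513) = 0.59882

Final: 0.59882


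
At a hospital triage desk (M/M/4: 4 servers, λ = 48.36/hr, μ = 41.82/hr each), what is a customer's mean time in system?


a = 1.1564; ρ = 0.2891; P₀ = 0.313723
Lq = P₀·a^c·ρ/(c!(1−ρ)²) = 0.01337
Wq = Lq/λ = 0.01337/48.36 = 0.0002765 hr
W = Wq + 1/μ = 0.0002765 + 0.02391 = 0.02419 hr

Final: 0.02419 hr


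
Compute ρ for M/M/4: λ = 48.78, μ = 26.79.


ρ = λ/(cμ) = 48.78/(4·26.79) = 48.78/107.16 = 0.4552

Final: 0.4552


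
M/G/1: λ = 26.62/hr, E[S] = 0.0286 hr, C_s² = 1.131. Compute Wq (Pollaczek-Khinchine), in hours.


ρ = λ·E[S] = 26.62·0.0286 = 0.7613
E[S²] = E[S]²(1+C_s²) = 0.0286²·(1+1.131) = 0.001743
Wq = λ·E[S²]/(2(1−ρ)) = 26.62·0.001743/(2·0.2387) = 0.09721 hr

Final: 0.09721 hr


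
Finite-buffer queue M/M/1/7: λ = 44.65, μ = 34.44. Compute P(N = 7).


ρ = λ/μ = 44.65/34.44 = 1.2965
P_K = (1−ρ)ρ^K/(1−ρ^(K+1)) = (-0.2965·6.156137)/(1 − 7.981170)
= -1.825034/-6.981170 = 0.261422

Final: 0.261422


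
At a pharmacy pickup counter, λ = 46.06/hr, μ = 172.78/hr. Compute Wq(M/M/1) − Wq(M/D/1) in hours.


ρ = 46.06/172.78 = 0.2666
Wq(M/M/1) = ρ/(μ−λ) = 0.2666/126.72 = 0.002104 hr
Wq(M/D/1) = ρ/(2(μ−λ)) = 0.001052 hr
Savings = 0.002104 − 0.001052 = 0.001052 hr

Final: 0.001052 hr


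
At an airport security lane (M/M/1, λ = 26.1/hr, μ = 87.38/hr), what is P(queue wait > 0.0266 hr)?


ρ = 26.1/87.38 = 0.2987
P(Wq > t) = ρ·e^{−(μ−λ)t} = 0.2987·e^{−1.6300}
= 0.2987·0.195920 = 0.058520

Final: 0.058520


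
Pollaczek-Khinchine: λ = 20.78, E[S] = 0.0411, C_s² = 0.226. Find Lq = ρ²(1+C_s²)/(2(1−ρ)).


ρ = λ·E[S] = 20.78·0.0411 = 0.8541
Lq = ρ²(1+C_s²)/(2(1−ρ)) = 0.7294·(1+0.226)/(2·0.1459)
= 0.7294·1.2260/0.2919 = 3.06376

Final: 3.06376


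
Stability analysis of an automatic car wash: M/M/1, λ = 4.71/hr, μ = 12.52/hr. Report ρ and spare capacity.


Total capacity cμ = 1·12.52 = 12.52/hr
ρ = λ/(cμ) = 4.71/12.52 = 0.3762
Stable ⇔ ρ < 1: YES
Spare capacity = cμ − λ = 12.52 − 4.71 = 7.81/hr

Final: ρ = 0.3762; stable; margin = 7.81/hr


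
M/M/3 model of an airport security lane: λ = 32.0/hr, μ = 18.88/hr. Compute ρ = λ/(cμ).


ρ = λ/(cμ) = 32.0/(3·18.88) = 32.0/56.64 = 0.5650

Final: 0.5650


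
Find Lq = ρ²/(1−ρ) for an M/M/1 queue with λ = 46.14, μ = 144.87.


ρ = 46.14/144.87 = 0.3185
Lq = ρ²/(1−ρ) = 0.1014/0.6815 = 0.1488

Final: 0.1488


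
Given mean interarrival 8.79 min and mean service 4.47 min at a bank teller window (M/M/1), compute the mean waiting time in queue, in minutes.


λ = 60/8.79 = 6.8259 /hr
μ = 60/4.47 = 13.4228 /hr
ρ = λ/μ = 6.8259/13.4228 = 0.5085
Wq = ρ/(μ−λ) = 0.5085/(13.4228−6.8259) = 0.07709 hr
In minutes: 0.07709·60 = 4.625 min

Final: 4.625 min


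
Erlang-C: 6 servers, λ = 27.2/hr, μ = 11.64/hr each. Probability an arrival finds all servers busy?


a = λ/μ = 2.3368; ρ = a/6 = 0.3895
P₀ = 0.096274 (from M/M/c formula)
C(c,a) = [a^c/(c!(1−ρ))]·P₀ = [162.81542/(720·0.6105)]·0.096274
= 0.37038·0.096274 = 0.035658

Final: 0.035658


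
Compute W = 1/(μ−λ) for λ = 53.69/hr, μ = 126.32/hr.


W = 1/(μ−λ) = 1/(126.32 − 53.69) = 1/72.63 = 0.01377 hr

Final: 0.01377 hr


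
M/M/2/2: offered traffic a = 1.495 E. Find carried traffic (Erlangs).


B(2,1.495) = 0.309345 (Erlang-B)
Carried load = a(1 − B) = 1.495·(1 − 0.309345) = 1.495·0.690655 = 1.0325 E

Final: 1.0325 Erlangs


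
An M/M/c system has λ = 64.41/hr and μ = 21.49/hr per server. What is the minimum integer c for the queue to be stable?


Stability requires cμ > λ ⇔ c > λ/μ.
λ/μ = 64.41/21.49 = 2.9972
Minimum integer c = ⌊2.9972⌋ + 1 = 3
Check: 3·21.49 = 64.47 > 64.41, while 2·21.49 = 42.98 ≤ 64.41

Final: 3 servers


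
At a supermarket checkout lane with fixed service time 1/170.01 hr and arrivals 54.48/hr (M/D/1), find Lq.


ρ = 54.48/170.01 = 0.3205
M/D/1: Lq = ρ²/(2(1−ρ)) = 0.1027/(2·0.6795) = 0.07556

Final: 0.07556


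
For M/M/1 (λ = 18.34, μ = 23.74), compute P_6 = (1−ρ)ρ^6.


ρ = 18.34/23.74 = 0.7725
P_n = (1−ρ)·ρ^n = (1 − 0.7725)·0.7725^6 = 0.2275·0.212575 = 0.048353

Final: 0.048353


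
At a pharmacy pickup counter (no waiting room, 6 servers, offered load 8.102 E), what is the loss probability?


B(c,a) = (a^c/c!) / Σ_{k=0}^{c} a^k/k!
a^6/6! = 392.844735
Σ terms (k=0..6): 1.00000 + 8.10200 + 32.82120 + 88.63913 + 179.53855 + 290.92427 + 392.84473 = 993.869880
B = 392.844735/993.869880 = 0.395268

Final: 0.395268


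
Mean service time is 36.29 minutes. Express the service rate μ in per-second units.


μ = 1/(service time) in consistent units.
1 second = 0.0166667 min, so μ = 0.0166667/36.29 = 0.0004593 per second

Final: 0.0004593 /sec


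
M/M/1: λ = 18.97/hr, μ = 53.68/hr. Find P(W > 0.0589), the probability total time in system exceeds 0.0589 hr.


W ~ Exponential(μ−λ) for M/M/1.
μ − λ = 53.68 − 18.97 = 34.7100
P(W > t) = e^{−(μ−λ)t} = e^{−2.0444} = 0.129455

Final: 0.129455


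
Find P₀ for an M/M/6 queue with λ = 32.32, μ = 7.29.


a = λ/μ = 32.32/7.29 = 4.4335; ρ = a/c = 0.7389
Σ_{k=0}^{5} a^k/k! (terms k=0..5) = 1.00000 + 4.43347 + 9.82783 + 14.52380 + 16.09771 + 14.27374 = 60.15655
Tail: a^6/(6!(1−ρ)) = 7593.86623/(720·0.2611) = 40.39644
P₀ = 1/(60.15655 + 40.39644) = 1/100.55299 = 0.009945

Final: 0.009945


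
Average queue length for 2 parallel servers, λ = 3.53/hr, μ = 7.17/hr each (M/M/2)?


a = λ/μ = 0.4923; ρ = a/2 = 0.2462
P₀ = 0.604924
Lq = P₀·a^c·ρ / (c!·(1−ρ)²) = 0.604924·0.24239·0.2462/(2·0.56827)
= 0.03176

Final: 0.03176


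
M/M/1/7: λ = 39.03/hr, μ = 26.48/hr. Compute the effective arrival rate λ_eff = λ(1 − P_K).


ρ = 1.4739; P_K = (1−ρ)ρ^7/(1−ρ^8) = 0.336660
λ_eff = λ(1 − P_K) = 39.03·(1 − 0.336660) = 39.03·0.663340 = 25.8901 /hr

Final: 25.8901 /hr


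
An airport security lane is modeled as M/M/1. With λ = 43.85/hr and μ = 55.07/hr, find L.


ρ = λ/μ = 43.85/55.07 = 0.7963
L = ρ/(1−ρ) = 0.7963/(1 − 0.7963) = 0.7963/0.2037 = 3.9082

Final: 3.9082


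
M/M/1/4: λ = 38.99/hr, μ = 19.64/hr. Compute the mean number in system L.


ρ = 38.99/19.64 = 1.9852
L = ρ[1 − (K+1)ρ^K + Kρ^(K+1)] / [(1−ρ)(1−ρ^(K+1))]
Numerator: 1.9852·(1 − 5·15.532702 + 4·30.836051) = 92.672114
Denominator: (-0.9852)·(-29.836051) = 29.395499
L = 92.672114/29.395499 = 3.1526

Final: 3.1526


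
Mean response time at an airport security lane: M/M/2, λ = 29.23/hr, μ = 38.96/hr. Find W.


a = 0.7503; ρ = 0.3751; P₀ = 0.454410
Lq = P₀·a^c·ρ/(c!(1−ρ)²) = 0.12287
Wq = Lq/λ = 0.12287/29.23 = 0.004203 hr
W = Wq + 1/μ = 0.004203 + 0.02567 = 0.02987 hr

Final: 0.02987 hr


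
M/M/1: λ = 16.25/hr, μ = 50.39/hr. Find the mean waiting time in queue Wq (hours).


ρ = 16.25/50.39 = 0.3225
Wq = ρ/(μ−λ) = 0.3225/(50.39 − 16.25) = 0.3225/34.14 = 0.009446 hr

Final: 0.009446 hr


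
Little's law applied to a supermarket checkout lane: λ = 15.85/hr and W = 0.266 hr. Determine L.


L = λW = 15.85·0.266 = 4.2161

Final: 4.2161


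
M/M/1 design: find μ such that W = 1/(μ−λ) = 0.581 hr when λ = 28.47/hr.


W = 1/(μ−λ) ⇒ μ − λ = 1/W = 1/0.581 = 1.7212
μ = λ + 1/W = 28.47 + 1.7212 = 30.1912 per hr

Final: 30.1912 /hr


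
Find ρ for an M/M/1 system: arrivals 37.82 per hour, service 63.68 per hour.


ρ = λ/μ = 37.82/63.68 = 0.5939

Final: 0.5939


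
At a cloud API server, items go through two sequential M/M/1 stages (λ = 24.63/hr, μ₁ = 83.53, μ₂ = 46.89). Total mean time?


Each node sees arrival rate λ = 24.63/hr (tandem ⇒ throughput preserved).
W₁ = 1/(μ₁−λ) = 1/(83.53−24.63) = 0.01698 hr
W₂ = 1/(μ₂−λ) = 1/(46.89−24.63) = 0.04492 hr
W_total = W₁ + W₂ = 0.01698 + 0.04492 = 0.06190 hr

Final: 0.06190 hr


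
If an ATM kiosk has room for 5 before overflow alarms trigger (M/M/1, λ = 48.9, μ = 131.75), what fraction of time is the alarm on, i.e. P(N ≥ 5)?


ρ = 48.9/131.75 = 0.3712
P(N ≥ n) = ρ^n = 0.3712^5 = 0.007044

Final: 0.007044


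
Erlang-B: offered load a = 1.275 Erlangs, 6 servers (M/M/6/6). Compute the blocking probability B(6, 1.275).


B(c,a) = (a^c/c!) / Σ_{k=0}^{c} a^k/k!
a^6/6! = 0.005967
Σ terms (k=0..6): 1.00000 + 1.27500 + 0.81281 + 0.34545 + 0.11011 + 0.02808 + 0.005967 = 3.577413
B = 0.005967/3.577413 = 0.001668

Final: 0.001668


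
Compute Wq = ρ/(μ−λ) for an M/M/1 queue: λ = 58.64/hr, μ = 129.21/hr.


ρ = 58.64/129.21 = 0.4538
Wq = ρ/(μ−λ) = 0.4538/(129.21 − 58.64) = 0.4538/70.57 = 0.006431 hr

Final: 0.006431 hr


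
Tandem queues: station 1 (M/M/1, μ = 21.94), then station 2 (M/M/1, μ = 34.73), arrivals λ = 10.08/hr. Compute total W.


Each node sees arrival rate λ = 10.08/hr (tandem ⇒ throughput preserved).
W₁ = 1/(μ₁−λ) = 1/(21.94−10.08) = 0.08432 hr
W₂ = 1/(μ₂−λ) = 1/(34.73−10.08) = 0.04057 hr
W_total = W₁ + W₂ = 0.08432 + 0.04057 = 0.12488 hr

Final: 0.12488 hr


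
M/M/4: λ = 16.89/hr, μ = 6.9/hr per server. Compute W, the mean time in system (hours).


a = 2.4478; ρ = 0.6120; P₀ = 0.078473
Lq = P₀·a^c·ρ/(c!(1−ρ)²) = 0.47708
Wq = Lq/λ = 0.47708/16.89 = 0.02825 hr
W = Wq + 1/μ = 0.02825 + 0.14493 = 0.17317 hr

Final: 0.17317 hr


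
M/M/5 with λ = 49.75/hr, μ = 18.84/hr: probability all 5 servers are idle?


a = λ/μ = 49.75/18.84 = 2.6407; ρ = a/c = 0.5281
Σ_{k=0}^{4} a^k/k! (terms k=0..4) = 1.00000 + 2.64066 + 3.48654 + 3.06892 + 2.02599 = 12.22211
Tail: a^5/(5!(1−ρ)) = 128.39879/(120·0.4719) = 2.26756
P₀ = 1/(12.22211 + 2.26756) = 1/14.48967 = 0.069015

Final: 0.069015


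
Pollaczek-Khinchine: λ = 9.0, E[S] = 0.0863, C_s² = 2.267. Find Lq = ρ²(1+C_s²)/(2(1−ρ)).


ρ = λ·E[S] = 9.0·0.0863 = 0.7767
Lq = ρ²(1+C_s²)/(2(1−ρ)) = 0.6033·(1+2.267)/(2·0.2233)
= 0.6033·3.2670/0.4466 = 4.41303

Final: 4.41303


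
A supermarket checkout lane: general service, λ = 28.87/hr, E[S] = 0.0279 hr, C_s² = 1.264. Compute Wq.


ρ = λ·E[S] = 28.87·0.0279 = 0.8055
E[S²] = E[S]²(1+C_s²) = 0.0279²·(1+1.264) = 0.001762
Wq = λ·E[S²]/(2(1−ρ)) = 28.87·0.001762/(2·0.1945) = 0.13077 hr

Final: 0.13077 hr


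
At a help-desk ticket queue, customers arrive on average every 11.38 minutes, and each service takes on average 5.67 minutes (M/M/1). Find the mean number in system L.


λ = 60/11.38 = 5.2724 /hr
μ = 60/5.67 = 10.5820 /hr
ρ = λ/μ = 5.2724/10.5820 = 0.4982
L = ρ/(1−ρ) = 0.4982/0.5018 = 0.9930

Final: 0.9930


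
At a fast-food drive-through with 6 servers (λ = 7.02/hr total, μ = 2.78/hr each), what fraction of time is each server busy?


ρ = λ/(cμ) = 7.02/(6·2.78) = 7.02/16.68 = 0.4209

Final: 0.4209


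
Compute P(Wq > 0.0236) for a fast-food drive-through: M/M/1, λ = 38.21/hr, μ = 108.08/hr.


ρ = 38.21/108.08 = 0.3535
P(Wq > t) = ρ·e^{−(μ−λ)t} = 0.3535·e^{−1.6489}
= 0.3535·0.192255 = 0.067969

Final: 0.067969


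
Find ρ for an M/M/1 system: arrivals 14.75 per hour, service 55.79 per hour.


ρ = λ/μ = 14.75/55.79 = 0.2644

Final: 0.2644


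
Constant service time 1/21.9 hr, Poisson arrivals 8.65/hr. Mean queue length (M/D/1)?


ρ = 8.65/21.9 = 0.3950
M/D/1: Lq = ρ²/(2(1−ρ)) = 0.1560/(2·0.6050) = 0.12893

Final: 0.12893


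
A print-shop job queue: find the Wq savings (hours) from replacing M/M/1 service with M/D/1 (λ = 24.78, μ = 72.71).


ρ = 24.78/72.71 = 0.3408
Wq(M/M/1) = ρ/(μ−λ) = 0.3408/47.93 = 0.007110 hr
Wq(M/D/1) = ρ/(2(μ−λ)) = 0.003555 hr
Savings = 0.007110 − 0.003555 = 0.003555 hr

Final: 0.003555 hr


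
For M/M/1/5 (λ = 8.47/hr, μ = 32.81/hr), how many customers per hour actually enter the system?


ρ = 0.2582; P_K = (1−ρ)ρ^5/(1−ρ^6) = 0.0008508
λ_eff = λ(1 − P_K) = 8.47·(1 − 0.0008508) = 8.47·0.999149 = 8.4628 /hr

Final: 8.4628 /hr


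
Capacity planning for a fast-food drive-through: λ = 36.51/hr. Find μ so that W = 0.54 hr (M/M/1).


W = 1/(μ−λ) ⇒ μ − λ = 1/W = 1/0.54 = 1.8519
μ = λ + 1/W = 36.51 + 1.8519 = 38.3619 per hr

Final: 38.3619 /hr


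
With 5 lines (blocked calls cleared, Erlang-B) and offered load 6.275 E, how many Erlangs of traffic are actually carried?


B(5,6.275) = 0.379175 (Erlang-B)
Carried load = a(1 − B) = 6.275·(1 − 0.379175) = 6.275·0.620825 = 3.8957 E

Final: 3.8957 Erlangs


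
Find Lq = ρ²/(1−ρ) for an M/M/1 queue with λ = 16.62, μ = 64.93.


ρ = 16.62/64.93 = 0.2560
Lq = ρ²/(1−ρ) = 0.06552/0.7440 = 0.08806

Final: 0.08806


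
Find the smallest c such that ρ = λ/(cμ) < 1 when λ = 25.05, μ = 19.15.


Stability requires cμ > λ ⇔ c > λ/μ.
λ/μ = 25.05/19.15 = 1.3081
Minimum integer c = ⌊1.3081⌋ + 1 = 2
Check: 2·19.15 = 38.30 > 25.05, while 1·19.15 = 19.15 ≤ 25.05

Final: 2 servers


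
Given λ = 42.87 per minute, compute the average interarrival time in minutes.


Mean interarrival time = 1/λ = 1/42.87 minute = 0.02333 minute
In minutes: 0.02333 × 1 = 0.02333 min

Final: 0.02333 min


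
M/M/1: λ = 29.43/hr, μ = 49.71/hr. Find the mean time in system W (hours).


W = 1/(μ−λ) = 1/(49.71 − 29.43) = 1/20.28 = 0.04931 hr

Final: 0.04931 hr


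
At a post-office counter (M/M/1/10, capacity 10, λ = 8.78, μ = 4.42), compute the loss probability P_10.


ρ = λ/μ = 8.78/4.42 = 1.9864
P_K = (1−ρ)ρ^K/(1−ρ^(K+1)) = (-0.9864·956.582575)/(1 − 1900.179866)
= -943.597291/-1899.179866 = 0.496845

Final: 0.496845


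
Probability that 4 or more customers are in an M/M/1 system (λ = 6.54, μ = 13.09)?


ρ = 6.54/13.09 = 0.4996
P(N ≥ n) = ρ^n = 0.4996^4 = 0.062309

Final: 0.062309


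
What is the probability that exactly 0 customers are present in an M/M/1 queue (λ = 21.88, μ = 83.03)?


ρ = 21.88/83.03 = 0.2635
P_n = (1−ρ)·ρ^n = (1 − 0.2635)·0.2635^0 = 0.7365·1.000000 = 0.736481

Final: 0.736481


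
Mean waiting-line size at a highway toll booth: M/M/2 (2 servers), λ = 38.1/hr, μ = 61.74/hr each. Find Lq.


a = λ/μ = 0.6171; ρ = a/2 = 0.3086
P₀ = 0.528407
Lq = P₀·a^c·ρ / (c!·(1−ρ)²) = 0.528407·0.38082·0.3086/(2·0.47810)
= 0.06493

Final: 0.06493


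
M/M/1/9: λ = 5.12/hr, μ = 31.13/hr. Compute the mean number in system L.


ρ = 5.12/31.13 = 0.1645
L = ρ[1 − (K+1)ρ^K + Kρ^(K+1)] / [(1−ρ)(1−ρ^(K+1))]
Numerator: 0.1645·(1 − 10·0.00000008807 + 9·0.00000001448) = 0.164471
Denominator: (0.8355)·(1.000000) = 0.835528
L = 0.164471/0.835528 = 0.1968

Final: 0.1968


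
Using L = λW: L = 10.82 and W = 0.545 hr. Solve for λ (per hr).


λ = L/W = 10.82/0.545 = 19.8532 /hr

Final: 19.8532 /hr


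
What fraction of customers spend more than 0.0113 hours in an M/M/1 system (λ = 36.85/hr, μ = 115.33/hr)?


W ~ Exponential(μ−λ) for M/M/1.
μ − λ = 115.33 − 36.85 = 78.4800
P(W > t) = e^{−(μ−λ)t} = e^{−0.8868} = 0.411962

Final: 0.411962


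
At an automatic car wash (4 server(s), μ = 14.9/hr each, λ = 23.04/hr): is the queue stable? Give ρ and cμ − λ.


Total capacity cμ = 4·14.9 = 59.60/hr
ρ = λ/(cμ) = 23.04/59.60 = 0.3866
Stable ⇔ ρ < 1: YES
Spare capacity = cμ − λ = 59.60 − 23.04 = 36.56/hr

Final: ρ = 0.3866; stable; margin = 36.56/hr


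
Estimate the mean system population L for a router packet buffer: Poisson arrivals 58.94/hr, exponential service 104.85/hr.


ρ = λ/μ = 58.94/104.85 = 0.5621
L = ρ/(1−ρ) = 0.5621/(1 − 0.5621) = 0.5621/0.4379 = 1.2838

Final: 1.2838


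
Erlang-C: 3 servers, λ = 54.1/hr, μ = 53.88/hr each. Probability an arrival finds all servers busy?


a = λ/μ = 1.0041; ρ = a/3 = 0.3347
P₀ = 0.362087 (from M/M/c formula)
C(c,a) = [a^c/(c!(1−ρ))]·P₀ = [1.01230/(6·0.6653)]·0.362087
= 0.25359·0.362087 = 0.091823

Final: 0.091823


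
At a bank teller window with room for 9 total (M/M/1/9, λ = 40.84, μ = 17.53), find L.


ρ = 40.84/17.53 = 2.3297
L = ρ[1 − (K+1)ρ^K + Kρ^(K+1)] / [(1−ρ)(1−ρ^(K+1))]
Numerator: 2.3297·(1 − 10·2021.782141 + 9·4710.187257) = 51661.234576
Denominator: (-1.3297)·(-4709.187257) = 6261.902736
L = 51661.234576/6261.902736 = 8.2501

Final: 8.2501


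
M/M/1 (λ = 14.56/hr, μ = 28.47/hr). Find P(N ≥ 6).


ρ = 14.56/28.47 = 0.5114
P(N ≥ n) = ρ^n = 0.5114^6 = 0.017891

Final: 0.017891


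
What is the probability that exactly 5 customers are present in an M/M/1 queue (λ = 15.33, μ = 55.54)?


ρ = 15.33/55.54 = 0.2760
P_n = (1−ρ)·ρ^n = (1 − 0.2760)·0.2760^5 = 0.7240·0.001602 = 0.001160

Final: 0.001160


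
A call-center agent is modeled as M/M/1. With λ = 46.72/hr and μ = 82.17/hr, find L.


ρ = λ/μ = 46.72/82.17 = 0.5686
L = ρ/(1−ρ) = 0.5686/(1 − 0.5686) = 0.5686/0.4314 = 1.3179

Final: 1.3179


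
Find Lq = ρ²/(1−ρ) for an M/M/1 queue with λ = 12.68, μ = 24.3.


ρ = 12.68/24.3 = 0.5218
Lq = ρ²/(1−ρ) = 0.2723/0.4782 = 0.5694

Final: 0.5694


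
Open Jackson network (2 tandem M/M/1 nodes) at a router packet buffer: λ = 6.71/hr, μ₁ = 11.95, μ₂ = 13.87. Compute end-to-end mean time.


Each node sees arrival rate λ = 6.71/hr (tandem ⇒ throughput preserved).
W₁ = 1/(μ₁−λ) = 1/(11.95−6.71) = 0.19084 hr
W₂ = 1/(μ₂−λ) = 1/(13.87−6.71) = 0.13966 hr
W_total = W₁ + W₂ = 0.19084 + 0.13966 = 0.33050 hr

Final: 0.33050 hr


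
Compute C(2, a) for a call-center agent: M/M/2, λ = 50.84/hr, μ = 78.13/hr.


a = λ/μ = 0.6507; ρ = a/2 = 0.3254
P₀ = 0.509029 (from M/M/c formula)
C(c,a) = [a^c/(c!(1−ρ))]·P₀ = [0.42342/(2·0.6746)]·0.509029
= 0.31381·0.509029 = 0.159740

Final: 0.159740
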